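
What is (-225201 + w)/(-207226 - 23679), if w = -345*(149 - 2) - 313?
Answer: 276229/230905 ≈ 1.1963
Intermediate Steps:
w = -51028 (w = -345*147 - 313 = -50715 - 313 = -51028)
(-225201 + w)/(-207226 - 23679) = (-225201 - 51028)/(-207226 - 23679) = -276229/(-230905) = -276229*(-1/230905) = 276229/230905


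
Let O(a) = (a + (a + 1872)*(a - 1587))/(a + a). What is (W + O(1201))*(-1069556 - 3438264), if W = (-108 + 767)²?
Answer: -2348479521971350/1201 ≈ -1.9554e+12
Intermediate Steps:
W = 434281 (W = 659² = 434281)
O(a) = (a + (-1587 + a)*(1872 + a))/(2*a) (O(a) = (a + (1872 + a)*(-1587 + a))/((2*a)) = (a + (-1587 + a)*(1872 + a))*(1/(2*a)) = (a + (-1587 + a)*(1872 + a))/(2*a))
(W + O(1201))*(-1069556 - 3438264) = (434281 + (143 + (½)*1201 - 1485432/1201))*(-1069556 - 3438264) = (434281 + (143 + 1201/2 - 1485432*1/1201))*(-4507820) = (434281 + (143 + 1201/2 - 1485432/1201))*(-4507820) = (434281 - 1184977/2402)*(-4507820) = (1041957985/2402)*(-4507820) = -2348479521971350/1201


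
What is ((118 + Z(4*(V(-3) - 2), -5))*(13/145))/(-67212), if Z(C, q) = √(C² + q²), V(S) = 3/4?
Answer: -767/4872870 - 13*√2/1949148 ≈ -0.00016683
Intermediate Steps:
V(S) = ¾ (V(S) = 3*(¼) = ¾)
((118 + Z(4*(V(-3) - 2), -5))*(13/145))/(-67212) = ((118 + √((4*(¾ - 2))² + (-5)²))*(13/145))/(-67212) = ((118 + √((4*(-5/4))² + 25))*(13*(1/145)))*(-1/67212) = ((118 + √((-5)² + 25))*(13/145))*(-1/67212) = ((118 + √(25 + 25))*(13/145))*(-1/67212) = ((118 + √50)*(13/145))*(-1/67212) = ((118 + 5*√2)*(13/145))*(-1/67212) = (1534/145 + 13*√2/29)*(-1/67212) = -767/4872870 - 13*√2/1949148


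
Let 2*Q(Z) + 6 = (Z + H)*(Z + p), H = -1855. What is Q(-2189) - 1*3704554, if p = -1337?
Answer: 3425015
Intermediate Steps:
Q(Z) = -3 + (-1855 + Z)*(-1337 + Z)/2 (Q(Z) = -3 + ((Z - 1855)*(Z - 1337))/2 = -3 + ((-1855 + Z)*(-1337 + Z))/2 = -3 + (-1855 + Z)*(-1337 + Z)/2)
Q(-2189) - 1*3704554 = (2480129/2 + (½)*(-2189)² - 1596*(-2189)) - 1*3704554 = (2480129/2 + (½)*4791721 + 3493644) - 3704554 = (2480129/2 + 4791721/2 + 3493644) - 3704554 = 7129569 - 3704554 = 3425015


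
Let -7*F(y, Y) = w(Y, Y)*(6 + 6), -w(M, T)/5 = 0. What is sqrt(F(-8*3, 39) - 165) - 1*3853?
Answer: -3853 + I*sqrt(165) ≈ -3853.0 + 12.845*I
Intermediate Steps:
w(M, T) = 0 (w(M, T) = -5*0 = 0)
F(y, Y) = 0 (F(y, Y) = -0*(6 + 6) = -0*12 = -1/7*0 = 0)
sqrt(F(-8*3, 39) - 165) - 1*3853 = sqrt(0 - 165) - 1*3853 = sqrt(-165) - 3853 = I*sqrt(165) - 3853 = -3853 + I*sqrt(165)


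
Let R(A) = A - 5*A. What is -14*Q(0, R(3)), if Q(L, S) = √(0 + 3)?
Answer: -14*√3 ≈ -24.249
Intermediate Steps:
R(A) = -4*A
Q(L, S) = √3
-14*Q(0, R(3)) = -14*√3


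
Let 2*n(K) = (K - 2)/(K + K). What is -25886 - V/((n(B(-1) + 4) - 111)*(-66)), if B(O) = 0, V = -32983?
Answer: -757577174/29271 ≈ -25882.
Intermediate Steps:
n(K) = (-2 + K)/(4*K) (n(K) = ((K - 2)/(K + K))/2 = ((-2 + K)/((2*K)))/2 = ((-2 + K)*(1/(2*K)))/2 = ((-2 + K)/(2*K))/2 = (-2 + K)/(4*K))
-25886 - V/((n(B(-1) + 4) - 111)*(-66)) = -25886 - (-32983)/(((-2 + (0 + 4))/(4*(0 + 4)) - 111)*(-66)) = -25886 - (-32983)/(((¼)*(-2 + 4)/4 - 111)*(-66)) = -25886 - (-32983)/(((¼)*(¼)*2 - 111)*(-66)) = -25886 - (-32983)/((⅛ - 111)*(-66)) = -25886 - (-32983)/((-887/8*(-66))) = -25886 - (-32983)/29271/4 = -25886 - (-32983)*4/29271 = -25886 - 1*(-131932/29271) = -25886 + 131932/29271 = -757577174/29271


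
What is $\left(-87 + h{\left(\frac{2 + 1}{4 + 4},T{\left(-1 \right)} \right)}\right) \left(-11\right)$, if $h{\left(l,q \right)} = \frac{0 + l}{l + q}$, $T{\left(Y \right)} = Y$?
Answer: $\frac{4818}{5} \approx 963.6$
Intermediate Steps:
$h{\left(l,q \right)} = \frac{l}{l + q}$
$\left(-87 + h{\left(\frac{2 + 1}{4 + 4},T{\left(-1 \right)} \right)}\right) \left(-11\right) = \left(-87 + \frac{\left(2 + 1\right) \frac{1}{4 + 4}}{\frac{2 + 1}{4 + 4} - 1}\right) \left(-11\right) = \left(-87 + \frac{3 \cdot \frac{1}{8}}{\frac{3}{8} - 1}\right) \left(-11\right) = \left(-87 + \frac{3 \cdot \frac{1}{8}}{3 \cdot \frac{1}{8} - 1}\right) \left(-11\right) = \left(-87 + \frac{3}{8 \left(\frac{3}{8} - 1\right)}\right) \left(-11\right) = \left(-87 + \frac{3}{8 \left(- \frac{5}{8}\right)}\right) \left(-11\right) = \left(-87 + \frac{3}{8} \left(- \frac{8}{5}\right)\right) \left(-11\right) = \left(-87 - \frac{3}{5}\right) \left(-11\right) = \left(- \frac{438}{5}\right) \left(-11\right) = \frac{4818}{5}$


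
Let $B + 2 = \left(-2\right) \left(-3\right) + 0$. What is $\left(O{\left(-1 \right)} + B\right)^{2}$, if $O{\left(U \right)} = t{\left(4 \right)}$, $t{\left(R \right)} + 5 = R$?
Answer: $9$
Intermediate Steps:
$t{\left(R \right)} = -5 + R$
$O{\left(U \right)} = -1$ ($O{\left(U \right)} = -5 + 4 = -1$)
$B = 4$ ($B = -2 + \left(\left(-2\right) \left(-3\right) + 0\right) = -2 + \left(6 + 0\right) = -2 + 6 = 4$)
$\left(O{\left(-1 \right)} + B\right)^{2} = \left(-1 + 4\right)^{2} = 3^{2} = 9$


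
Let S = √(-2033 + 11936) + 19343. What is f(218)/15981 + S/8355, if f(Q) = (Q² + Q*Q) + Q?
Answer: 368355971/44507085 + √9903/8355 ≈ 8.2883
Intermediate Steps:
S = 19343 + √9903 (S = √9903 + 19343 = 19343 + √9903 ≈ 19443.)
f(Q) = Q + 2*Q² (f(Q) = (Q² + Q²) + Q = 2*Q² + Q = Q + 2*Q²)
f(218)/15981 + S/8355 = (218*(1 + 2*218))/15981 + (19343 + √9903)/8355 = (218*(1 + 436))*(1/15981) + (19343 + √9903)*(1/8355) = (218*437)*(1/15981) + (19343/8355 + √9903/8355) = 95266*(1/15981) + (19343/8355 + √9903/8355) = 95266/15981 + (19343/8355 + √9903/8355) = 368355971/44507085 + √9903/8355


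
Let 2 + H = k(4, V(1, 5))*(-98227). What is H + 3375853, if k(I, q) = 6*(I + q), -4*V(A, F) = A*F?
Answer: 3510211/2 ≈ 1.7551e+6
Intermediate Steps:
V(A, F) = -A*F/4
k(I, q) = 6*I + 6*q
H = -3241495/2 (H = -2 + (6*4 + 6*(-¼*1*5))*(-98227) = -2 + (24 + 6*(-5/4))*(-98227) = -2 + (24 - 15/2)*(-98227) = -2 + (33/2)*(-98227) = -2 - 3241491/2 = -3241495/2 ≈ -1.6207e+6)
H + 3375853 = -3241495/2 + 3375853 = 3510211/2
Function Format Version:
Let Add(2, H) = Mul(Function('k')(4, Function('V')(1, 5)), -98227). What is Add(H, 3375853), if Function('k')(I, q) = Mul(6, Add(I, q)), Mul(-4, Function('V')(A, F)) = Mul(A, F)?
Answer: Rational(3510211, 2) ≈ 1.7551e+6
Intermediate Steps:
Function('V')(A, F) = Mul(Rational(-1, 4), A, F) (Function('V')(A, F) = Mul(Rational(-1, 4), Mul(A, F)) = Mul(Rational(-1, 4), A, F))
Function('k')(I, q) = Add(Mul(6, I), Mul(6, q))
H = Rational(-3241495, 2) (H = Add(-2, Mul(Add(Mul(6, 4), Mul(6, Mul(Rational(-1, 4), 1, 5))), -98227)) = Add(-2, Mul(Add(24, Mul(6, Rational(-5, 4))), -98227)) = Add(-2, Mul(Add(24, Rational(-15, 2)), -98227)) = Add(-2, Mul(Rational(33, 2), -98227)) = Add(-2, Rational(-3241491, 2)) = Rational(-3241495, 2) ≈ -1.6207e+6)
Add(H, 3375853) = Add(Rational(-3241495, 2), 3375853) = Rational(3510211, 2)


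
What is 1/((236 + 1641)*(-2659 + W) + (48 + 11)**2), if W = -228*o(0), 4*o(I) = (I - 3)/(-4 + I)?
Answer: -4/20270815 ≈ -1.9733e-7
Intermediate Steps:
o(I) = (-3 + I)/(4*(-4 + I)) (o(I) = ((I - 3)/(-4 + I))/4 = ((-3 + I)/(-4 + I))/4 = (-3 + I)/(4*(-4 + I)))
W = -171/4 (W = -57*(-3 + 0)/(-4 + 0) = -57*(-3)/(-4) = -57*(-1)*(-3)/4 = -228*3/16 = -171/4 ≈ -42.750)
1/((236 + 1641)*(-2659 + W) + (48 + 11)**2) = 1/((236 + 1641)*(-2659 - 171/4) + (48 + 11)**2) = 1/(1877*(-10807/4) + 59**2) = 1/(-20284739/4 + 3481) = 1/(-20270815/4) = -4/20270815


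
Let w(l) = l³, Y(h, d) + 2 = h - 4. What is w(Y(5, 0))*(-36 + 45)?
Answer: -9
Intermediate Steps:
Y(h, d) = -6 + h (Y(h, d) = -2 + (h - 4) = -2 + (-4 + h) = -6 + h)
w(Y(5, 0))*(-36 + 45) = (-6 + 5)³*(-36 + 45) = (-1)³*9 = -1*9 = -9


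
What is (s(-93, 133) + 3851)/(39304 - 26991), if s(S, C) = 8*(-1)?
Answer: 549/1759 ≈ 0.31211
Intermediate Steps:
s(S, C) = -8
(s(-93, 133) + 3851)/(39304 - 26991) = (-8 + 3851)/(39304 - 26991) = 3843/12313 = 3843*(1/12313) = 549/1759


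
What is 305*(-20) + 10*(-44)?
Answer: -6540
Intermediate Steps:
305*(-20) + 10*(-44) = -6100 - 440 = -6540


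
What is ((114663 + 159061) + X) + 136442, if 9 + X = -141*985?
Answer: 271272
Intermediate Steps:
X = -138894 (X = -9 - 141*985 = -9 - 138885 = -138894)
((114663 + 159061) + X) + 136442 = ((114663 + 159061) - 138894) + 136442 = (273724 - 138894) + 136442 = 134830 + 136442 = 271272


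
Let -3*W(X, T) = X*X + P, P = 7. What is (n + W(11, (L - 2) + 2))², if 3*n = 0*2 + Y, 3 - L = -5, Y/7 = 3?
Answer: 11449/9 ≈ 1272.1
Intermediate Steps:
Y = 21 (Y = 7*3 = 21)
L = 8 (L = 3 - 1*(-5) = 3 + 5 = 8)
n = 7 (n = (0*2 + 21)/3 = (0 + 21)/3 = (⅓)*21 = 7)
W(X, T) = -7/3 - X²/3 (W(X, T) = -(X*X + 7)/3 = -(X² + 7)/3 = -(7 + X²)/3 = -7/3 - X²/3)
(n + W(11, (L - 2) + 2))² = (7 + (-7/3 - ⅓*11²))² = (7 + (-7/3 - ⅓*121))² = (7 + (-7/3 - 121/3))² = (7 - 128/3)² = (-107/3)² = 11449/9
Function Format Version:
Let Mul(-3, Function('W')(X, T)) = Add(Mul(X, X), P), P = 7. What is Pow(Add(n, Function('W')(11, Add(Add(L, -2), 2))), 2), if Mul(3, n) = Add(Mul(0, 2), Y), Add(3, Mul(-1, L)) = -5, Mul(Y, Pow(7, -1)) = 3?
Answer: Rational(11449, 9) ≈ 1272.1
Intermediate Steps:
Y = 21 (Y = Mul(7, 3) = 21)
L = 8 (L = Add(3, Mul(-1, -5)) = Add(3, 5) = 8)
n = 7 (n = Mul(Rational(1, 3), Add(Mul(0, 2), 21)) = Mul(Rational(1, 3), Add(0, 21)) = Mul(Rational(1, 3), 21) = 7)
Function('W')(X, T) = Add(Rational(-7, 3), Mul(Rational(-1, 3), Pow(X, 2))) (Function('W')(X, T) = Mul(Rational(-1, 3), Add(Mul(X, X), 7)) = Mul(Rational(-1, 3), Add(Pow(X, 2), 7)) = Mul(Rational(-1, 3), Add(7, Pow(X, 2))) = Add(Rational(-7, 3), Mul(Rational(-1, 3), Pow(X, 2))))
Pow(Add(n, Function('W')(11, Add(Add(L, -2), 2))), 2) = Pow(Add(7, Add(Rational(-7, 3), Mul(Rational(-1, 3), Pow(11, 2)))), 2) = Pow(Add(7, Add(Rational(-7, 3), Mul(Rational(-1, 3), 121))), 2) = Pow(Add(7, Add(Rational(-7, 3), Rational(-121, 3))), 2) = Pow(Add(7, Rational(-128, 3)), 2) = Pow(Rational(-107, 3), 2) = Rational(11449, 9)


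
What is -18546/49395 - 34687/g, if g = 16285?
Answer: -26871813/10725301 ≈ -2.5055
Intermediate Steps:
-18546/49395 - 34687/g = -18546/49395 - 34687/16285 = -18546*1/49395 - 34687*1/16285 = -6182/16465 - 34687/16285 = -26871813/10725301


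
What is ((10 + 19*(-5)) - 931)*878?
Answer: -892048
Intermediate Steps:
((10 + 19*(-5)) - 931)*878 = ((10 - 95) - 931)*878 = (-85 - 931)*878 = -1016*878 = -892048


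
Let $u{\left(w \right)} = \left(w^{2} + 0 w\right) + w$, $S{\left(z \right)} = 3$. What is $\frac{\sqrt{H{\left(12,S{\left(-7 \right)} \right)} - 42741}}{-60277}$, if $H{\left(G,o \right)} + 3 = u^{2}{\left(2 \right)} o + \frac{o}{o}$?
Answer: $- \frac{i \sqrt{42635}}{60277} \approx - 0.0034256 i$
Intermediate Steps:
$u{\left(w \right)} = w + w^{2}$ ($u{\left(w \right)} = \left(w^{2} + 0\right) + w = w^{2} + w = w + w^{2}$)
$H{\left(G,o \right)} = -2 + 36 o$ ($H{\left(G,o \right)} = -3 + \left(\left(2 \left(1 + 2\right)\right)^{2} o + \frac{o}{o}\right) = -3 + \left(\left(2 \cdot 3\right)^{2} o + 1\right) = -3 + \left(6^{2} o + 1\right) = -3 + \left(36 o + 1\right) = -3 + \left(1 + 36 o\right) = -2 + 36 o$)
$\frac{\sqrt{H{\left(12,S{\left(-7 \right)} \right)} - 42741}}{-60277} = \frac{\sqrt{\left(-2 + 36 \cdot 3\right) - 42741}}{-60277} = \sqrt{\left(-2 + 108\right) - 42741} \left(- \frac{1}{60277}\right) = \sqrt{106 - 42741} \left(- \frac{1}{60277}\right) = \sqrt{-42635} \left(- \frac{1}{60277}\right) = i \sqrt{42635} \left(- \frac{1}{60277}\right) = - \frac{i \sqrt{42635}}{60277}$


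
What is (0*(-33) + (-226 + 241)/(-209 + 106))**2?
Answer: 225/10609 ≈ 0.021208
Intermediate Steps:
(0*(-33) + (-226 + 241)/(-209 + 106))**2 = (0 + 15/(-103))**2 = (0 + 15*(-1/103))**2 = (0 - 15/103)**2 = (-15/103)**2 = 225/10609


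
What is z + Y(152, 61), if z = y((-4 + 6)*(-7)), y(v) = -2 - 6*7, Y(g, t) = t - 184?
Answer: -167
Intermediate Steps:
Y(g, t) = -184 + t
y(v) = -44 (y(v) = -2 - 42 = -44)
z = -44
z + Y(152, 61) = -44 + (-184 + 61) = -44 - 123 = -167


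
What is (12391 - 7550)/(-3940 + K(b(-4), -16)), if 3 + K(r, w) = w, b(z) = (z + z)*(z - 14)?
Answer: -4841/3959 ≈ -1.2228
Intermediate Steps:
b(z) = 2*z*(-14 + z) (b(z) = (2*z)*(-14 + z) = 2*z*(-14 + z))
K(r, w) = -3 + w
(12391 - 7550)/(-3940 + K(b(-4), -16)) = (12391 - 7550)/(-3940 + (-3 - 16)) = 4841/(-3940 - 19) = 4841/(-3959) = 4841*(-1/3959) = -4841/3959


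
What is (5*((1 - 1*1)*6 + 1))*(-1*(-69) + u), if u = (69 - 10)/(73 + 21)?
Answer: 32725/94 ≈ 348.14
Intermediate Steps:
u = 59/94 ≈ 0.62766
(5*((1 - 1*1)*6 + 1))*(-1*(-69) + u) = (5*((1 - 1*1)*6 + 1))*(-1*(-69) + 59/94) = (5*((1 - 1)*6 + 1))*(69 + 59/94) = (5*(0*6 + 1))*(6545/94) = (5*(0 + 1))*(6545/94) = (5*1)*(6545/94) = 5*(6545/94) = 32725/94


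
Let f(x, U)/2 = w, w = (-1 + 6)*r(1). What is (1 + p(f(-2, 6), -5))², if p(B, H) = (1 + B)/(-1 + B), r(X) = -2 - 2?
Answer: 6400/1681 ≈ 3.8073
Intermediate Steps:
r(X) = -4
w = -20 (w = (-1 + 6)*(-4) = 5*(-4) = -20)
f(x, U) = -40 (f(x, U) = 2*(-20) = -40)
p(B, H) = (1 + B)/(-1 + B)
(1 + p(f(-2, 6), -5))² = (1 + (1 - 40)/(-1 - 40))² = (1 - 39/(-41))² = (1 - 1/41*(-39))² = (1 + 39/41)² = (80/41)² = 6400/1681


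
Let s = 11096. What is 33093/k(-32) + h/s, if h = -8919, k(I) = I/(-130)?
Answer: 2983481577/22192 ≈ 1.3444e+5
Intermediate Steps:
k(I) = -I/130 (k(I) = I*(-1/130) = -I/130)
33093/k(-32) + h/s = 33093/((-1/130*(-32))) - 8919/11096 = 33093/(16/65) - 8919*1/11096 = 33093*(65/16) - 8919/11096 = 2151045/16 - 8919/11096 = 2983481577/22192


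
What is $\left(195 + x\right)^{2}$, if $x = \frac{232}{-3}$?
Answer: $\frac{124609}{9} \approx 13845.0$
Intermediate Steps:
$x = - \frac{232}{3}$ ($x = 232 \left(- \frac{1}{3}\right) = - \frac{232}{3} \approx -77.333$)
$\left(195 + x\right)^{2} = \left(195 - \frac{232}{3}\right)^{2} = \left(\frac{353}{3}\right)^{2} = \frac{124609}{9}$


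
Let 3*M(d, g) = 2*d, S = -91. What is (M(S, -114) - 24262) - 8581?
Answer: -98711/3 ≈ -32904.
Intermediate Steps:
M(d, g) = 2*d/3 (M(d, g) = (2*d)/3 = 2*d/3)
(M(S, -114) - 24262) - 8581 = ((⅔)*(-91) - 24262) - 8581 = (-182/3 - 24262) - 8581 = -72968/3 - 8581 = -98711/3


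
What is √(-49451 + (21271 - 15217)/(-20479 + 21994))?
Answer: I*√12610222185/505 ≈ 222.37*I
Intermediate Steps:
√(-49451 + (21271 - 15217)/(-20479 + 21994)) = √(-49451 + 6054/1515) = √(-49451 + 6054*(1/1515)) = √(-49451 + 2018/505) = √(-24970737/505) = I*√12610222185/505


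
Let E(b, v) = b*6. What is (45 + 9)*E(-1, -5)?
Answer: -324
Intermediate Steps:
E(b, v) = 6*b
(45 + 9)*E(-1, -5) = (45 + 9)*(6*(-1)) = 54*(-6) = -324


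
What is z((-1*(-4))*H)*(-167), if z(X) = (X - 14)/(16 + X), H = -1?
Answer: 501/2 ≈ 250.50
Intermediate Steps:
z(X) = (-14 + X)/(16 + X)
z((-1*(-4))*H)*(-167) = ((-14 - 1*(-4)*(-1))/(16 - 1*(-4)*(-1)))*(-167) = ((-14 + 4*(-1))/(16 + 4*(-1)))*(-167) = ((-14 - 4)/(16 - 4))*(-167) = (-18/12)*(-167) = ((1/12)*(-18))*(-167) = -3/2*(-167) = 501/2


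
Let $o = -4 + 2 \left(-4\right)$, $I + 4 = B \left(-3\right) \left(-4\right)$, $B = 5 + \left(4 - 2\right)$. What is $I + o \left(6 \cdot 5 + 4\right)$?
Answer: $-328$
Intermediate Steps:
$B = 7$ ($B = 5 + 2 = 7$)
$I = 80$ ($I = -4 + 7 \left(-3\right) \left(-4\right) = -4 - -84 = -4 + 84 = 80$)
$o = -12$ ($o = -4 - 8 = -12$)
$I + o \left(6 \cdot 5 + 4\right) = 80 - 12 \left(6 \cdot 5 + 4\right) = 80 - 12 \left(30 + 4\right) = 80 - 408 = -328$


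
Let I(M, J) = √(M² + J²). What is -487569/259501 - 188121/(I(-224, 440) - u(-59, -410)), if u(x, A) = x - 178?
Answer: 11478296908794/48684204107 - 1504968*√3809/187607 ≈ -259.32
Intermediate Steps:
I(M, J) = √(J² + M²)
u(x, A) = -178 + x
-487569/259501 - 188121/(I(-224, 440) - u(-59, -410)) = -487569/259501 - 188121/(√(440² + (-224)²) - (-178 - 59)) = -487569*1/259501 - 188121/(√(193600 + 50176) - 1*(-237)) = -487569/259501 - 188121/(√243776 + 237) = -487569/259501 - 188121/(8*√3809 + 237) = -487569/259501 - 188121/(237 + 8*√3809)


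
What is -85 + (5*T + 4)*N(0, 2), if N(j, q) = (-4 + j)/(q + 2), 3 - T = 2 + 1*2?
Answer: -84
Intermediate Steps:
T = -1 (T = 3 - (2 + 1*2) = 3 - (2 + 2) = 3 - 1*4 = 3 - 4 = -1)
N(j, q) = (-4 + j)/(2 + q)
-85 + (5*T + 4)*N(0, 2) = -85 + (5*(-1) + 4)*((-4 + 0)/(2 + 2)) = -85 + (-5 + 4)*(-4/4) = -85 - (-4)/4 = -85 - 1*(-1) = -85 + 1 = -84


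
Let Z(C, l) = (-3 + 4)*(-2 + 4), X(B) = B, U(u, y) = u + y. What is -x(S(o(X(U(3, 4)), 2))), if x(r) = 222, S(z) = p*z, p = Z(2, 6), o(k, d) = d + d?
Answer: -222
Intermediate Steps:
Z(C, l) = 2 (Z(C, l) = 1*2 = 2)
o(k, d) = 2*d
p = 2
S(z) = 2*z
-x(S(o(X(U(3, 4)), 2))) = -1*222 = -222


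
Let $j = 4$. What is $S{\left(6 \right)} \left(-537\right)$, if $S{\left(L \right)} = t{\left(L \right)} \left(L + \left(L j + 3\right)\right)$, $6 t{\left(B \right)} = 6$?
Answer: $-17721$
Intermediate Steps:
$t{\left(B \right)} = 1$ ($t{\left(B \right)} = \frac{1}{6} \cdot 6 = 1$)
$S{\left(L \right)} = 3 + 5 L$ ($S{\left(L \right)} = 1 \left(L + \left(L 4 + 3\right)\right) = 1 \left(L + \left(4 L + 3\right)\right) = 1 \left(L + \left(3 + 4 L\right)\right) = 1 \left(3 + 5 L\right) = 3 + 5 L$)
$S{\left(6 \right)} \left(-537\right) = \left(3 + 5 \cdot 6\right) \left(-537\right) = \left(3 + 30\right) \left(-537\right) = 33 \left(-537\right) = -17721$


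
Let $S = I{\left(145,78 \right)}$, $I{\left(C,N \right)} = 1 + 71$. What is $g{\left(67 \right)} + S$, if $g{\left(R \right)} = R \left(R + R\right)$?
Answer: $9050$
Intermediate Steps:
$g{\left(R \right)} = 2 R^{2}$ ($g{\left(R \right)} = R 2 R = 2 R^{2}$)
$I{\left(C,N \right)} = 72$
$S = 72$
$g{\left(67 \right)} + S = 2 \cdot 67^{2} + 72 = 2 \cdot 4489 + 72 = 8978 + 72 = 9050$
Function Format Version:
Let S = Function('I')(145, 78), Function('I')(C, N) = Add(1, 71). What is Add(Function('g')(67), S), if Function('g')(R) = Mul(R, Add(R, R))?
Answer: 9050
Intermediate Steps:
Function('g')(R) = Mul(2, Pow(R, 2)) (Function('g')(R) = Mul(R, Mul(2, R)) = Mul(2, Pow(R, 2)))
Function('I')(C, N) = 72
S = 72
Add(Function('g')(67), S) = Add(Mul(2, Pow(67, 2)), 72) = Add(Mul(2, 4489), 72) = Add(8978, 72) = 9050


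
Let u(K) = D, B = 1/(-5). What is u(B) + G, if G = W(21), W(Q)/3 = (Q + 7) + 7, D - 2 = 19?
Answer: 126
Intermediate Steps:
D = 21 (D = 2 + 19 = 21)
W(Q) = 42 + 3*Q (W(Q) = 3*((Q + 7) + 7) = 3*((7 + Q) + 7) = 3*(14 + Q) = 42 + 3*Q)
B = -⅕ ≈ -0.20000
u(K) = 21
G = 105 (G = 42 + 3*21 = 42 + 63 = 105)
u(B) + G = 21 + 105 = 126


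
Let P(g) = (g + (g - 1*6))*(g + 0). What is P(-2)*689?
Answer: 13780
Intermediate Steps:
P(g) = g*(-6 + 2*g) (P(g) = (g + (g - 6))*g = (g + (-6 + g))*g = (-6 + 2*g)*g = g*(-6 + 2*g))
P(-2)*689 = (2*(-2)*(-3 - 2))*689 = (2*(-2)*(-5))*689 = 20*689 = 13780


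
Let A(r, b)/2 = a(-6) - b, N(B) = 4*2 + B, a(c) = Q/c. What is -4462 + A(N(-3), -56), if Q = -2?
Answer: -13048/3 ≈ -4349.3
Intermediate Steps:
a(c) = -2/c
N(B) = 8 + B
A(r, b) = ⅔ - 2*b (A(r, b) = 2*(-2/(-6) - b) = 2*(-2*(-⅙) - b) = 2*(⅓ - b) = ⅔ - 2*b)
-4462 + A(N(-3), -56) = -4462 + (⅔ - 2*(-56)) = -4462 + (⅔ + 112) = -4462 + 338/3 = -13048/3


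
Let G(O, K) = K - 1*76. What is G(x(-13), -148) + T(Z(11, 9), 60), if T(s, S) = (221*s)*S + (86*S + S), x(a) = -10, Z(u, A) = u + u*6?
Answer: 1026016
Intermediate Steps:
Z(u, A) = 7*u (Z(u, A) = u + 6*u = 7*u)
G(O, K) = -76 + K (G(O, K) = K - 76 = -76 + K)
T(s, S) = 87*S + 221*S*s (T(s, S) = 221*S*s + 87*S = 87*S + 221*S*s)
G(x(-13), -148) + T(Z(11, 9), 60) = (-76 - 148) + 60*(87 + 221*(7*11)) = -224 + 60*(87 + 221*77) = -224 + 60*(87 + 17017) = -224 + 60*17104 = -224 + 1026240 = 1026016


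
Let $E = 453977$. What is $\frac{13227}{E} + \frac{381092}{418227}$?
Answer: $\frac{178538891413}{189865438779} \approx 0.94034$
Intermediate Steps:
$\frac{13227}{E} + \frac{381092}{418227} = \frac{13227}{453977} + \frac{381092}{418227} = \frac{178538891413}{189865438779}$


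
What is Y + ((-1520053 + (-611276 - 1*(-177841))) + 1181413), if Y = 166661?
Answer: -605414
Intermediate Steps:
Y + ((-1520053 + (-611276 - 1*(-177841))) + 1181413) = 166661 + ((-1520053 + (-611276 - 1*(-177841))) + 1181413) = 166661 + ((-1520053 + (-611276 + 177841)) + 1181413) = 166661 + ((-1520053 - 433435) + 1181413) = 166661 + (-1953488 + 1181413) = 166661 - 772075 = -605414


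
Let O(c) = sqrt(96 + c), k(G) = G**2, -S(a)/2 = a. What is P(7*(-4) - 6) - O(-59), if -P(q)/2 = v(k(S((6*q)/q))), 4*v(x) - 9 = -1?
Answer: -4 - sqrt(37) ≈ -10.083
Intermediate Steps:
S(a) = -2*a
v(x) = 2 (v(x) = 9/4 + (1/4)*(-1) = 9/4 - 1/4 = 2)
P(q) = -4 (P(q) = -2*2 = -4)
P(7*(-4) - 6) - O(-59) = -4 - sqrt(96 - 59) = -4 - sqrt(37)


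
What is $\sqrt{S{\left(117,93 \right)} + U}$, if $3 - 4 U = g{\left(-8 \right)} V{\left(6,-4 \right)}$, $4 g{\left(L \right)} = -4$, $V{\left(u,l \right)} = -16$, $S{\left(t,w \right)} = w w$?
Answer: $\frac{\sqrt{34583}}{2} \approx 92.983$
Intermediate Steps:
$S{\left(t,w \right)} = w^{2}$
$g{\left(L \right)} = -1$ ($g{\left(L \right)} = \frac{1}{4} \left(-4\right) = -1$)
$U = - \frac{13}{4}$ ($U = \frac{3}{4} - \frac{\left(-1\right) \left(-16\right)}{4} = \frac{3}{4} - 4 = - \frac{13}{4} \approx -3.25$)
$\sqrt{S{\left(117,93 \right)} + U} = \sqrt{93^{2} - \frac{13}{4}} = \sqrt{8649 - \frac{13}{4}} = \sqrt{\frac{34583}{4}} = \frac{\sqrt{34583}}{2}$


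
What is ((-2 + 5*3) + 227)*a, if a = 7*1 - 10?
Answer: -720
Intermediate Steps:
a = -3 (a = 7 - 10 = -3)
((-2 + 5*3) + 227)*a = ((-2 + 5*3) + 227)*(-3) = ((-2 + 15) + 227)*(-3) = (13 + 227)*(-3) = 240*(-3) = -720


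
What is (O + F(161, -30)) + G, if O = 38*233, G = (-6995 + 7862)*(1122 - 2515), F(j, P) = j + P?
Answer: -1198746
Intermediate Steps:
F(j, P) = P + j
G = -1207731 (G = 867*(-1393) = -1207731)
O = 8854
(O + F(161, -30)) + G = (8854 + (-30 + 161)) - 1207731 = (8854 + 131) - 1207731 = 8985 - 1207731 = -1198746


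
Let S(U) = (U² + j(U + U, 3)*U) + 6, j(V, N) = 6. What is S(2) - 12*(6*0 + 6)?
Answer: -50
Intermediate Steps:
S(U) = 6 + U² + 6*U (S(U) = (U² + 6*U) + 6 = 6 + U² + 6*U)
S(2) - 12*(6*0 + 6) = (6 + 2² + 6*2) - 12*(6*0 + 6) = (6 + 4 + 12) - 12*(0 + 6) = 22 - 12*6 = 22 - 72 = -50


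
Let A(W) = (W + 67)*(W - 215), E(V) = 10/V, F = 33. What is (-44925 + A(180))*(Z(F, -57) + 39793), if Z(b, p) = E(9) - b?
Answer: -19170024500/9 ≈ -2.1300e+9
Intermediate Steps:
Z(b, p) = 10/9 - b
A(W) = (-215 + W)*(67 + W) (A(W) = (67 + W)*(-215 + W) = (-215 + W)*(67 + W))
(-44925 + A(180))*(Z(F, -57) + 39793) = (-44925 + (-14405 + 180² - 148*180))*((10/9 - 1*33) + 39793) = (-44925 + (-14405 + 32400 - 26640))*((10/9 - 33) + 39793) = (-44925 - 8645)*(-287/9 + 39793) = -53570*357850/9 = -19170024500/9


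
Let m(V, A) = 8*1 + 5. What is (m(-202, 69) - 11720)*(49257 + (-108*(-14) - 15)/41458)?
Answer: -23906843662521/41458 ≈ -5.7665e+8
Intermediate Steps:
m(V, A) = 13 (m(V, A) = 8 + 5 = 13)
(m(-202, 69) - 11720)*(49257 + (-108*(-14) - 15)/41458) = (13 - 11720)*(49257 + (-108*(-14) - 15)/41458) = -11707*(49257 + (1512 - 15)*(1/41458)) = -11707*(49257 + 1497*(1/41458)) = -11707*(49257 + 1497/41458) = -11707*2042098203/41458 = -23906843662521/41458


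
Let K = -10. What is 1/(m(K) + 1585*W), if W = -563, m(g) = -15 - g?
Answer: -1/892360 ≈ -1.1206e-6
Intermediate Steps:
1/(m(K) + 1585*W) = 1/((-15 - 1*(-10)) + 1585*(-563)) = 1/((-15 + 10) - 892355) = 1/(-5 - 892355) = 1/(-892360) = -1/892360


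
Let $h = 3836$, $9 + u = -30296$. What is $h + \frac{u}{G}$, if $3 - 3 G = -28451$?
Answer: $\frac{109058629}{28454} \approx 3832.8$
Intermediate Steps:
$u = -30305$ ($u = -9 - 30296 = -30305$)
$G = \frac{28454}{3}$ ($G = 1 - - \frac{28451}{3} = 1 + \frac{28451}{3} = \frac{28454}{3} \approx 9484.7$)
$h + \frac{u}{G} = 3836 - \frac{30305}{\frac{28454}{3}} = 3836 - \frac{90915}{28454} = \frac{109058629}{28454}$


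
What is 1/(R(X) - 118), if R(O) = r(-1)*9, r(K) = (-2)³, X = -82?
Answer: -1/190 ≈ -0.0052632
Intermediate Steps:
r(K) = -8
R(O) = -72 (R(O) = -8*9 = -72)
1/(R(X) - 118) = 1/(-72 - 118) = 1/(-190) = -1/190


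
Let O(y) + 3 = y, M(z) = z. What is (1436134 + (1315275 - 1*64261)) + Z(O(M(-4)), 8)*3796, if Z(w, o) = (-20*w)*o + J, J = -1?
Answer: 6934872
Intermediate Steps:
O(y) = -3 + y
Z(w, o) = -1 - 20*o*w (Z(w, o) = (-20*w)*o - 1 = -20*o*w - 1 = -1 - 20*o*w)
(1436134 + (1315275 - 1*64261)) + Z(O(M(-4)), 8)*3796 = (1436134 + (1315275 - 1*64261)) + (-1 - 20*8*(-3 - 4))*3796 = (1436134 + (1315275 - 64261)) + (-1 - 20*8*(-7))*3796 = (1436134 + 1251014) + (-1 + 1120)*3796 = 2687148 + 1119*3796 = 2687148 + 4247724 = 6934872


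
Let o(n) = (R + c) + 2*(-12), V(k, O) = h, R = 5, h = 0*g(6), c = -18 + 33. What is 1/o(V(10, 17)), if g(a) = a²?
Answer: -¼ ≈ -0.25000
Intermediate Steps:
c = 15
h = 0 (h = 0*6² = 0*36 = 0)
V(k, O) = 0
o(n) = -4 (o(n) = (5 + 15) + 2*(-12) = 20 - 24 = -4)
1/o(V(10, 17)) = 1/(-4) = -¼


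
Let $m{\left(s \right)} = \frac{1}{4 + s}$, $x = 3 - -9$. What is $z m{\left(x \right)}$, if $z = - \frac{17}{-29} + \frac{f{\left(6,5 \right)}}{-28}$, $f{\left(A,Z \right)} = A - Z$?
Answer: $\frac{447}{12992} \approx 0.034406$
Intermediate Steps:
$x = 12$ ($x = 3 + 9 = 12$)
$z = \frac{447}{812}$ ($z = - \frac{17}{-29} + \frac{6 - 5}{-28} = \left(-17\right) \left(- \frac{1}{29}\right) + \left(6 - 5\right) \left(- \frac{1}{28}\right) = \frac{17}{29} + 1 \left(- \frac{1}{28}\right) = \frac{17}{29} - \frac{1}{28} = \frac{447}{812} \approx 0.55049$)
$z m{\left(x \right)} = \frac{447}{812 \left(4 + 12\right)} = \frac{447}{812 \cdot 16} = \frac{447}{812} \cdot \frac{1}{16} = \frac{447}{12992}$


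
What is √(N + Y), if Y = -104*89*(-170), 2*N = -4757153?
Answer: I*√3220226/2 ≈ 897.25*I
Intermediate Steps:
N = -4757153/2 (N = (½)*(-4757153) = -4757153/2 ≈ -2.3786e+6)
Y = 1573520 (Y = -9256*(-170) = 1573520)
√(N + Y) = √(-4757153/2 + 1573520) = √(-1610113/2) = I*√3220226/2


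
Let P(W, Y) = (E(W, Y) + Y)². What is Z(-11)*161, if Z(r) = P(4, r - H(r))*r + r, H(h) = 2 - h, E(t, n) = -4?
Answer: -1390235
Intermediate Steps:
P(W, Y) = (-4 + Y)²
Z(r) = r + r*(-6 + 2*r)² (Z(r) = (-4 + (r - (2 - r)))²*r + r = (-4 + (r + (-2 + r)))²*r + r = (-4 + (-2 + 2*r))²*r + r = (-6 + 2*r)²*r + r = r*(-6 + 2*r)² + r = r + r*(-6 + 2*r)²)
Z(-11)*161 = -11*(1 + 4*(-3 - 11)²)*161 = -11*(1 + 4*(-14)²)*161 = -11*(1 + 4*196)*161 = -11*(1 + 784)*161 = -11*785*161 = -8635*161 = -1390235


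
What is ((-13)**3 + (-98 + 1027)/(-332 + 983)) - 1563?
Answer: -2446831/651 ≈ -3758.6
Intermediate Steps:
((-13)**3 + (-98 + 1027)/(-332 + 983)) - 1563 = (-2197 + 929/651) - 1563 = -1429318/651 - 1563 = -2446831/651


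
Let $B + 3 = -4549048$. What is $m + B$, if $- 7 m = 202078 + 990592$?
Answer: $- \frac{33036027}{7} \approx -4.7194 \cdot 10^{6}$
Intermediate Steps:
$m = - \frac{1192670}{7}$ ($m = - \frac{202078 + 990592}{7} = \left(- \frac{1}{7}\right) 1192670 = - \frac{1192670}{7} \approx -1.7038 \cdot 10^{5}$)
$B = -4549051$ ($B = -3 - 4549048 = -4549051$)
$m + B = - \frac{1192670}{7} - 4549051 = - \frac{33036027}{7}$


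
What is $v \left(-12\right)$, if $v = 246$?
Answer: $-2952$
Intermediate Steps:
$v \left(-12\right) = 246 \left(-12\right) = -2952$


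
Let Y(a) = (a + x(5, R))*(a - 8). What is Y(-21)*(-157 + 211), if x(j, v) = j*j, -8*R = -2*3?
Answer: -6264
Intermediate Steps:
R = ¾ (R = -(-1)*3/4 = -⅛*(-6) = ¾ ≈ 0.75000)
x(j, v) = j²
Y(a) = (-8 + a)*(25 + a) (Y(a) = (a + 5²)*(a - 8) = (a + 25)*(-8 + a) = (25 + a)*(-8 + a) = (-8 + a)*(25 + a))
Y(-21)*(-157 + 211) = (-200 + (-21)² + 17*(-21))*(-157 + 211) = (-200 + 441 - 357)*54 = -116*54 = -6264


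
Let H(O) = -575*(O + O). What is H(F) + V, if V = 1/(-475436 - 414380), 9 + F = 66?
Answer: -58327438801/889816 ≈ -65550.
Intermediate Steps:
F = 57 (F = -9 + 66 = 57)
V = -1/889816 (V = 1/(-889816) = -1/889816 ≈ -1.1238e-6)
H(O) = -1150*O
H(F) + V = -1150*57 - 1/889816 = -65550 - 1/889816 = -58327438801/889816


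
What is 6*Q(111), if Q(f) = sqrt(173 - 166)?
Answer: 6*sqrt(7) ≈ 15.875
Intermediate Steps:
Q(f) = sqrt(7)
6*Q(111) = 6*sqrt(7)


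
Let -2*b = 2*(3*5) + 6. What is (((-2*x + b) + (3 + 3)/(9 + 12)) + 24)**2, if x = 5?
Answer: 676/49 ≈ 13.796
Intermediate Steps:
b = -18 (b = -(2*(3*5) + 6)/2 = -(2*15 + 6)/2 = -(30 + 6)/2 = -1/2*36 = -18)
(((-2*x + b) + (3 + 3)/(9 + 12)) + 24)**2 = (((-2*5 - 18) + (3 + 3)/(9 + 12)) + 24)**2 = (((-10 - 18) + 6/21) + 24)**2 = ((-28 + 6*(1/21)) + 24)**2 = ((-28 + 2/7) + 24)**2 = (-194/7 + 24)**2 = (-26/7)**2 = 676/49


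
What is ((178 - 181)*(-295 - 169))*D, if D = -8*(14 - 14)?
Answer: 0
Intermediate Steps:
D = 0 (D = -8*0 = 0)
((178 - 181)*(-295 - 169))*D = ((178 - 181)*(-295 - 169))*0 = -3*(-464)*0 = 1392*0 = 0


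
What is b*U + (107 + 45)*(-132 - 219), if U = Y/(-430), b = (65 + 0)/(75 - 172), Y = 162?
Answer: -222530139/4171 ≈ -53352.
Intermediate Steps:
b = -65/97 (b = 65/(-97) = 65*(-1/97) = -65/97 ≈ -0.67010)
U = -81/215 (U = 162/(-430) = 162*(-1/430) = -81/215 ≈ -0.37674)
b*U + (107 + 45)*(-132 - 219) = -65/97*(-81/215) + (107 + 45)*(-132 - 219) = 1053/4171 + 152*(-351) = 1053/4171 - 53352 = -222530139/4171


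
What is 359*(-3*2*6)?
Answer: -12924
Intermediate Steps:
359*(-3*2*6) = 359*(-6*6) = 359*(-36) = -12924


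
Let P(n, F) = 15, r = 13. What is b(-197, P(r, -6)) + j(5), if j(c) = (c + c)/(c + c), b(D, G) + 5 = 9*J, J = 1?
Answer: 5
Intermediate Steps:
b(D, G) = 4 (b(D, G) = -5 + 9*1 = -5 + 9 = 4)
j(c) = 1 (j(c) = (2*c)/((2*c)) = (2*c)*(1/(2*c)) = 1)
b(-197, P(r, -6)) + j(5) = 4 + 1 = 5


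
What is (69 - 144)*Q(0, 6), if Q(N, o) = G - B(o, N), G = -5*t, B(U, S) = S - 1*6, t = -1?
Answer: -825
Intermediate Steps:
B(U, S) = -6 + S (B(U, S) = S - 6 = -6 + S)
G = 5 (G = -5*(-1) = 5)
Q(N, o) = 11 - N (Q(N, o) = 5 - (-6 + N) = 5 + (6 - N) = 11 - N)
(69 - 144)*Q(0, 6) = (69 - 144)*(11 - 1*0) = -75*(11 + 0) = -75*11 = -825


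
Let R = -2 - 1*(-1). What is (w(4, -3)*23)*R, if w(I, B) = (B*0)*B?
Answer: 0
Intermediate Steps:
w(I, B) = 0 (w(I, B) = 0*B = 0)
R = -1 (R = -2 + 1 = -1)
(w(4, -3)*23)*R = (0*23)*(-1) = 0*(-1) = 0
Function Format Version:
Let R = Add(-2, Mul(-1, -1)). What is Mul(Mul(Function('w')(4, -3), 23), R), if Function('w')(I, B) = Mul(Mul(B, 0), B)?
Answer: 0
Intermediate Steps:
Function('w')(I, B) = 0 (Function('w')(I, B) = Mul(0, B) = 0)
R = -1 (R = Add(-2, 1) = -1)
Mul(Mul(Function('w')(4, -3), 23), R) = Mul(Mul(0, 23), -1) = Mul(0, -1) = 0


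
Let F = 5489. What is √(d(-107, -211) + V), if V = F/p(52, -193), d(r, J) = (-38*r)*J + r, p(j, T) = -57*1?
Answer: I*√2788062090/57 ≈ 926.35*I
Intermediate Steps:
p(j, T) = -57
d(r, J) = r - 38*J*r (d(r, J) = -38*J*r + r = r - 38*J*r)
V = -5489/57 (V = 5489/(-57) = 5489*(-1/57) = -5489/57 ≈ -96.298)
√(d(-107, -211) + V) = √(-107*(1 - 38*(-211)) - 5489/57) = √(-107*(1 + 8018) - 5489/57) = √(-107*8019 - 5489/57) = √(-858033 - 5489/57) = √(-48913370/57) = I*√2788062090/57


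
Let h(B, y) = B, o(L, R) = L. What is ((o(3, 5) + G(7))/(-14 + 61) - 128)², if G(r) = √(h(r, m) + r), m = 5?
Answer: (6013 - √14)²/2209 ≈ 16347.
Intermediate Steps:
G(r) = √2*√r (G(r) = √(r + r) = √(2*r) = √2*√r)
((o(3, 5) + G(7))/(-14 + 61) - 128)² = ((3 + √2*√7)/(-14 + 61) - 128)² = ((3 + √14)/47 - 128)² = ((3 + √14)*(1/47) - 128)² = ((3/47 + √14/47) - 128)² = (-6013/47 + √14/47)²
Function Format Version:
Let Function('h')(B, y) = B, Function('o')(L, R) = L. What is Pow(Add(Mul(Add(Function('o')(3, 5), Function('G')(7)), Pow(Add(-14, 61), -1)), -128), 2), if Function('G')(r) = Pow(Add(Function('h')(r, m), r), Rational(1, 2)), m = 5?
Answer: Mul(Rational(1, 2209), Pow(Add(6013, Mul(-1, Pow(14, Rational(1, 2)))), 2)) ≈ 16347.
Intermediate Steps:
Function('G')(r) = Mul(Pow(2, Rational(1, 2)), Pow(r, Rational(1, 2))) (Function('G')(r) = Pow(Add(r, r), Rational(1, 2)) = Pow(Mul(2, r), Rational(1, 2)) = Mul(Pow(2, Rational(1, 2)), Pow(r, Rational(1, 2))))
Pow(Add(Mul(Add(Function('o')(3, 5), Function('G')(7)), Pow(Add(-14, 61), -1)), -128), 2) = Pow(Add(Mul(Add(3, Mul(Pow(2, Rational(1, 2)), Pow(7, Rational(1, 2)))), Pow(Add(-14, 61), -1)), -128), 2) = Pow(Add(Mul(Add(3, Pow(14, Rational(1, 2))), Pow(47, -1)), -128), 2) = Pow(Add(Mul(Add(3, Pow(14, Rational(1, 2))), Rational(1, 47)), -128), 2) = Pow(Add(Add(Rational(3, 47), Mul(Rational(1, 47), Pow(14, Rational(1, 2)))), -128), 2) = Pow(Add(Rational(-6013, 47), Mul(Rational(1, 47), Pow(14, Rational(1, 2)))), 2)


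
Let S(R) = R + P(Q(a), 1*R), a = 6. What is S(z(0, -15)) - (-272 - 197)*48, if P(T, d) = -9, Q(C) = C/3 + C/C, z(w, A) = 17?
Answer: 22520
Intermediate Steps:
Q(C) = 1 + C/3 (Q(C) = C*(⅓) + 1 = C/3 + 1 = 1 + C/3)
S(R) = -9 + R (S(R) = R - 9 = -9 + R)
S(z(0, -15)) - (-272 - 197)*48 = (-9 + 17) - (-272 - 197)*48 = 8 - (-469)*48 = 8 - 1*(-22512) = 8 + 22512 = 22520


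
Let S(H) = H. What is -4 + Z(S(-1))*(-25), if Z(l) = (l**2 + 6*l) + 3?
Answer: 46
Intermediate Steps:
Z(l) = 3 + l**2 + 6*l
-4 + Z(S(-1))*(-25) = -4 + (3 + (-1)**2 + 6*(-1))*(-25) = -4 + (3 + 1 - 6)*(-25) = -4 - 2*(-25) = -4 + 50 = 46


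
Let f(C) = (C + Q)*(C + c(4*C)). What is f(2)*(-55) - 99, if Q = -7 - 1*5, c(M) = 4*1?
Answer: 3201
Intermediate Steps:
c(M) = 4
Q = -12 (Q = -7 - 5 = -12)
f(C) = (-12 + C)*(4 + C) (f(C) = (C - 12)*(C + 4) = (-12 + C)*(4 + C))
f(2)*(-55) - 99 = (-48 + 2² - 8*2)*(-55) - 99 = (-48 + 4 - 16)*(-55) - 99 = -60*(-55) - 99 = 3300 - 99 = 3201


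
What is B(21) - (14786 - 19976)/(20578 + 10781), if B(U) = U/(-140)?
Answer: 3241/209060 ≈ 0.015503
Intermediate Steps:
B(U) = -U/140 (B(U) = U*(-1/140) = -U/140)
B(21) - (14786 - 19976)/(20578 + 10781) = -1/140*21 - (14786 - 19976)/(20578 + 10781) = -3/20 - (-5190)/31359 = -3/20 - 1*(-1730/10453) = -3/20 + 1730/10453 = 3241/209060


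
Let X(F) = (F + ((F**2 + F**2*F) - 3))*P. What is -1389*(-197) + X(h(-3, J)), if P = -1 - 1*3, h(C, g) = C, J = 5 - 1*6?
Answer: 273729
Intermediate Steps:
J = -1 (J = 5 - 6 = -1)
P = -4 (P = -1 - 3 = -4)
X(F) = 12 - 4*F - 4*F**2 - 4*F**3 (X(F) = (F + ((F**2 + F**2*F) - 3))*(-4) = (F + ((F**2 + F**3) - 3))*(-4) = (F + (-3 + F**2 + F**3))*(-4) = (-3 + F + F**2 + F**3)*(-4) = 12 - 4*F - 4*F**2 - 4*F**3)
-1389*(-197) + X(h(-3, J)) = -1389*(-197) + (12 - 4*(-3) - 4*(-3)**2 - 4*(-3)**3) = 273633 + (12 + 12 - 4*9 - 4*(-27)) = 273633 + (12 + 12 - 36 + 108) = 273633 + 96 = 273729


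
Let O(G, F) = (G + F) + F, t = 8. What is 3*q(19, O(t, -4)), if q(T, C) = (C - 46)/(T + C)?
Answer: -138/19 ≈ -7.2632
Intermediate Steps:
O(G, F) = G + 2*F (O(G, F) = (F + G) + F = G + 2*F)
q(T, C) = (-46 + C)/(C + T)
3*q(19, O(t, -4)) = 3*((-46 + (8 + 2*(-4)))/((8 + 2*(-4)) + 19)) = 3*((-46 + (8 - 8))/((8 - 8) + 19)) = 3*((-46 + 0)/(0 + 19)) = 3*(-46/19) = -138/19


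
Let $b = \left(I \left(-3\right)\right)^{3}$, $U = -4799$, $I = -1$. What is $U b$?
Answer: $-129573$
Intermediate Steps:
$b = 27$ ($b = \left(\left(-1\right) \left(-3\right)\right)^{3} = 3^{3} = 27$)
$U b = \left(-4799\right) 27 = -129573$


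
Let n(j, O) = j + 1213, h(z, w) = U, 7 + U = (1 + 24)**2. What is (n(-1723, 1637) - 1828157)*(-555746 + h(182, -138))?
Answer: 1015144254376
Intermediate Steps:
U = 618 (U = -7 + (1 + 24)**2 = -7 + 25**2 = -7 + 625 = 618)
h(z, w) = 618
n(j, O) = 1213 + j
(n(-1723, 1637) - 1828157)*(-555746 + h(182, -138)) = ((1213 - 1723) - 1828157)*(-555746 + 618) = (-510 - 1828157)*(-555128) = -1828667*(-555128) = 1015144254376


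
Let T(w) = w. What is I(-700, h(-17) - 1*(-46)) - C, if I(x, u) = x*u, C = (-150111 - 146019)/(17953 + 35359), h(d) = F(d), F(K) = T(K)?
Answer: -540968735/26656 ≈ -20294.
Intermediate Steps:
F(K) = K
h(d) = d
C = -148065/26656 (C = -296130/53312 = -296130*1/53312 = -148065/26656 ≈ -5.5547)
I(x, u) = u*x
I(-700, h(-17) - 1*(-46)) - C = (-17 - 1*(-46))*(-700) - 1*(-148065/26656) = (-17 + 46)*(-700) + 148065/26656 = 29*(-700) + 148065/26656 = -20300 + 148065/26656 = -540968735/26656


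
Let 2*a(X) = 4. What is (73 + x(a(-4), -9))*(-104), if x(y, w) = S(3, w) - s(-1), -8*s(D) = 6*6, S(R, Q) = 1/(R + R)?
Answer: -24232/3 ≈ -8077.3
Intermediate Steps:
S(R, Q) = 1/(2*R)
a(X) = 2 (a(X) = (½)*4 = 2)
s(D) = -9/2 (s(D) = -3*6/4 = -⅛*36 = -9/2)
x(y, w) = 14/3 (x(y, w) = (½)/3 - 1*(-9/2) = (½)*(⅓) + 9/2 = ⅙ + 9/2 = 14/3)
(73 + x(a(-4), -9))*(-104) = (73 + 14/3)*(-104) = (233/3)*(-104) = -24232/3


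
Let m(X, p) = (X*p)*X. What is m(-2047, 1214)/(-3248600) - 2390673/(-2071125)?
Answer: -70185785669693/44855044500 ≈ -1564.7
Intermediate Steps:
m(X, p) = p*X²
m(-2047, 1214)/(-3248600) - 2390673/(-2071125) = (1214*(-2047)²)/(-3248600) - 2390673/(-2071125) = (1214*4190209)*(-1/3248600) - 2390673*(-1/2071125) = 5086913726*(-1/3248600) + 796891/690375 = -2543456863/1624300 + 796891/690375 = -70185785669693/44855044500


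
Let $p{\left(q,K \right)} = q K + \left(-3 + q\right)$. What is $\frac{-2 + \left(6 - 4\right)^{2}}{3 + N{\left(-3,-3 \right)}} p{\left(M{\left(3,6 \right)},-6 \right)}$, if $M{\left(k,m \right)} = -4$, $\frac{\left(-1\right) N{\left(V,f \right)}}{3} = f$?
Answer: $\frac{17}{6} \approx 2.8333$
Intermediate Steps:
$N{\left(V,f \right)} = - 3 f$
$p{\left(q,K \right)} = -3 + q + K q$ ($p{\left(q,K \right)} = K q + \left(-3 + q\right) = -3 + q + K q$)
$\frac{-2 + \left(6 - 4\right)^{2}}{3 + N{\left(-3,-3 \right)}} p{\left(M{\left(3,6 \right)},-6 \right)} = \frac{-2 + \left(6 - 4\right)^{2}}{3 - -9} \left(-3 - 4 - -24\right) = \frac{-2 + 2^{2}}{3 + 9} \left(-3 - 4 + 24\right) = \frac{-2 + 4}{12} \cdot 17 = 2 \cdot \frac{1}{12} \cdot 17 = \frac{1}{6} \cdot 17 = \frac{17}{6}$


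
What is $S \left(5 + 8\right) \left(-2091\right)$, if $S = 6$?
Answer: $-163098$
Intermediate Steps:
$S \left(5 + 8\right) \left(-2091\right) = 6 \left(5 + 8\right) \left(-2091\right) = 6 \cdot 13 \left(-2091\right) = 78 \left(-2091\right) = -163098$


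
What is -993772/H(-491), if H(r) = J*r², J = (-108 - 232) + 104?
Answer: 248443/14223779 ≈ 0.017467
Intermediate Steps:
J = -236 (J = -340 + 104 = -236)
H(r) = -236*r²
-993772/H(-491) = -993772/((-236*(-491)²)) = -993772/((-236*241081)) = -993772/(-56895116) = -993772*(-1/56895116) = 248443/14223779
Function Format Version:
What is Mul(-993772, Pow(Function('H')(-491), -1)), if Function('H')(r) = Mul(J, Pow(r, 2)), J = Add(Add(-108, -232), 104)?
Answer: Rational(248443, 14223779) ≈ 0.017467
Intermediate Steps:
J = -236 (J = Add(-340, 104) = -236)
Function('H')(r) = Mul(-236, Pow(r, 2))
Mul(-993772, Pow(Function('H')(-491), -1)) = Mul(-993772, Pow(Mul(-236, Pow(-491, 2)), -1)) = Mul(-993772, Pow(Mul(-236, 241081), -1)) = Mul(-993772, Pow(-56895116, -1)) = Mul(-993772, Rational(-1, 56895116)) = Rational(248443, 14223779)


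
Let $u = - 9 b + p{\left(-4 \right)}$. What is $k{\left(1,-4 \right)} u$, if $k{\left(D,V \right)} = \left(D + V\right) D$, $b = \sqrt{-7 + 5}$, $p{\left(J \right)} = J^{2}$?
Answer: $-48 + 27 i \sqrt{2} \approx -48.0 + 38.184 i$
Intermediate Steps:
$b = i \sqrt{2}$ ($b = \sqrt{-2} = i \sqrt{2} \approx 1.4142 i$)
$k{\left(D,V \right)} = D \left(D + V\right)$
$u = 16 - 9 i \sqrt{2}$ ($u = - 9 i \sqrt{2} + \left(-4\right)^{2} = - 9 i \sqrt{2} + 16 = 16 - 9 i \sqrt{2} \approx 16.0 - 12.728 i$)
$k{\left(1,-4 \right)} u = 1 \left(1 - 4\right) \left(16 - 9 i \sqrt{2}\right) = 1 \left(-3\right) \left(16 - 9 i \sqrt{2}\right) = - 3 \left(16 - 9 i \sqrt{2}\right) = -48 + 27 i \sqrt{2}$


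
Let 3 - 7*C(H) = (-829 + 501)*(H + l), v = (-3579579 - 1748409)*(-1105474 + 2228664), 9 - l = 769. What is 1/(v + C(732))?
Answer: -7/41890399901221 ≈ -1.6710e-13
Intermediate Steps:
l = -760 (l = 9 - 1*769 = 9 - 769 = -760)
v = -5984342841720 (v = -5327988*1123190 = -5984342841720)
C(H) = -35611 + 328*H/7 (C(H) = 3/7 - (-829 + 501)*(H - 760)/7 = 3/7 - (-328)*(-760 + H)/7 = 3/7 - (249280 - 328*H)/7 = 3/7 + (-249280/7 + 328*H/7) = -35611 + 328*H/7)
1/(v + C(732)) = 1/(-5984342841720 + (-35611 + (328/7)*732)) = 1/(-5984342841720 + (-35611 + 240096/7)) = 1/(-5984342841720 - 9181/7) = 1/(-41890399901221/7) = -7/41890399901221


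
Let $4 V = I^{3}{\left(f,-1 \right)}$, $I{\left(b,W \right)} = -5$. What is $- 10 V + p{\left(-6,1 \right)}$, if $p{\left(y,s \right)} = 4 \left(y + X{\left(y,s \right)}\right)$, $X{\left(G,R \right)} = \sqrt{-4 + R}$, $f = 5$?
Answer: $\frac{577}{2} + 4 i \sqrt{3} \approx 288.5 + 6.9282 i$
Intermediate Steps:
$V = - \frac{125}{4}$ ($V = \frac{\left(-5\right)^{3}}{4} = \frac{1}{4} \left(-125\right) = - \frac{125}{4} \approx -31.25$)
$p{\left(y,s \right)} = 4 y + 4 \sqrt{-4 + s}$ ($p{\left(y,s \right)} = 4 \left(y + \sqrt{-4 + s}\right) = 4 y + 4 \sqrt{-4 + s}$)
$- 10 V + p{\left(-6,1 \right)} = \left(-10\right) \left(- \frac{125}{4}\right) + \left(4 \left(-6\right) + 4 \sqrt{-4 + 1}\right) = \frac{625}{2} - \left(24 - 4 \sqrt{-3}\right) = \frac{625}{2} - \left(24 - 4 i \sqrt{3}\right) = \frac{577}{2} + 4 i \sqrt{3}$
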